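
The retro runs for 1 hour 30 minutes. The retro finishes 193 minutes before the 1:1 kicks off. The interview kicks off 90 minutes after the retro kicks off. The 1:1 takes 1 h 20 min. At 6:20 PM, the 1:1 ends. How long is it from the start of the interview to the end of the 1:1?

The 1:1 starts at 6:20 PM − 80 min = 5:00 PM.
The retro ends at 5:00 PM − 193 min = 1:47 PM.
The retro starts at 1:47 PM − 90 min = 12:17 PM.
The interview starts at 12:17 PM + 90 min = 1:47 PM.
From 1:47 PM to 6:20 PM is 273 minutes.

273 minutes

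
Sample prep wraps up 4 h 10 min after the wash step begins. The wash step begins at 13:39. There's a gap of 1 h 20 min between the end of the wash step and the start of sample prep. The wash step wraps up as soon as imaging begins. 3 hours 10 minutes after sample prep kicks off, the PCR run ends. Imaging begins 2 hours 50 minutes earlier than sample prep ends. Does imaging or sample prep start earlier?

Sample prep ends at 13:39 + 250 min = 17:49.
Imaging starts at 17:49 − 170 min = 14:59.
So the wash step ends at 14:59.
Sample prep starts at 14:59 + 80 min = 16:19.
Imaging starts at 14:59 and sample prep starts at 16:19, so imaging is first.

imaging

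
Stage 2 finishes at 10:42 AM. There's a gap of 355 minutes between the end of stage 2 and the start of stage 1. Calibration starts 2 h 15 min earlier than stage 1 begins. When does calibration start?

2:22 PM

Stage 1 starts at 10:42 AM + 355 min = 4:37 PM.
Calibration starts at 4:37 PM − 135 min = 2:22 PM.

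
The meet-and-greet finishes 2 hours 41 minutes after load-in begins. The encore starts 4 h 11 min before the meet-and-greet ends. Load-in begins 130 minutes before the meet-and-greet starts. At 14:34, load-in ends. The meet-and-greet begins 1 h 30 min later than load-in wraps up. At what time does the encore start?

12:24

The meet-and-greet starts at 14:34 + 90 min = 16:04.
Load-in starts at 16:04 − 130 min = 13:54.
The meet-and-greet ends at 13:54 + 161 min = 16:35.
The encore starts at 16:35 − 251 min = 12:24.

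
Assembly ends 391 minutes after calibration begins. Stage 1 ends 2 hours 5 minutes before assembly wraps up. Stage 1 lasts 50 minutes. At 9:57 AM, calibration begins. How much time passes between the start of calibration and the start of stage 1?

216 minutes

Assembly ends at 9:57 AM + 391 min = 4:28 PM.
Stage 1 ends at 4:28 PM − 125 min = 2:23 PM.
Stage 1 starts at 2:23 PM − 50 min = 1:33 PM.
From 9:57 AM to 1:33 PM is 216 minutes.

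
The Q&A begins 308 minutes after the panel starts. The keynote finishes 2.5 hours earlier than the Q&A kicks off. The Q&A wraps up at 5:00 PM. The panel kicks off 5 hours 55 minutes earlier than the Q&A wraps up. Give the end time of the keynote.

1:43 PM

The panel starts at 5:00 PM − 355 min = 11:05 AM.
The Q&A starts at 11:05 AM + 308 min = 4:13 PM.
The keynote ends at 4:13 PM − 150 min = 1:43 PM.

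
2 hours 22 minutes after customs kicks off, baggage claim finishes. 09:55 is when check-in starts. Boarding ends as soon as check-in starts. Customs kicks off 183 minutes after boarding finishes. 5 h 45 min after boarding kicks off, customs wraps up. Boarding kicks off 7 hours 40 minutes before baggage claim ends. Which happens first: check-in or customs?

Boarding ends at 09:55.
Customs starts at 09:55 + 183 min = 12:58.
Check-in starts at 09:55 and customs starts at 12:58, so check-in is first.

check-in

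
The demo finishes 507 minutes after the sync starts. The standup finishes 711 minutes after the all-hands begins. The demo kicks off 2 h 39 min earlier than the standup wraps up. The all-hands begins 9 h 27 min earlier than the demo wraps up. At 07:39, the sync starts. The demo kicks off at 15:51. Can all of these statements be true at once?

The demo ends at 07:39 + 507 min = 16:06.
The all-hands starts at 16:06 − 567 min = 06:39.
The standup ends at 06:39 + 711 min = 18:30.
The demo starts at 18:30 − 159 min = 15:51.
That matches the stated 15:51, so the schedule is consistent.

Yes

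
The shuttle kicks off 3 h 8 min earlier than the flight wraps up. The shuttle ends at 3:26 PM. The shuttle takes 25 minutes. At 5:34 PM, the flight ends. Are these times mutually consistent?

The shuttle starts at 5:34 PM − 188 min = 2:26 PM.
The shuttle ends at 2:26 PM + 25 min = 2:51 PM.
But the shuttle is also said to end at 3:26 PM — a 35-minute conflict.

No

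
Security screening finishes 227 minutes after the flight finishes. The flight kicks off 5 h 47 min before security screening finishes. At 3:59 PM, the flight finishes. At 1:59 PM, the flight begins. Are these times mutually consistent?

Yes

Security screening ends at 3:59 PM + 227 min = 7:46 PM.
The flight starts at 7:46 PM − 347 min = 1:59 PM.
That matches the stated 1:59 PM, so the schedule is consistent.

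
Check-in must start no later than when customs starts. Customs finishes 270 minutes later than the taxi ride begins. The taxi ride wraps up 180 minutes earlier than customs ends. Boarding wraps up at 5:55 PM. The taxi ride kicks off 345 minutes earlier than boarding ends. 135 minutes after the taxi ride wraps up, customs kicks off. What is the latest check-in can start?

3:55 PM

The taxi ride starts at 5:55 PM − 345 min = 12:10 PM.
Customs ends at 12:10 PM + 270 min = 4:40 PM.
The taxi ride ends at 4:40 PM − 180 min = 1:40 PM.
Customs starts at 1:40 PM + 135 min = 3:55 PM.
Check-in is bounded by customs, so the latest it can start is 3:55 PM.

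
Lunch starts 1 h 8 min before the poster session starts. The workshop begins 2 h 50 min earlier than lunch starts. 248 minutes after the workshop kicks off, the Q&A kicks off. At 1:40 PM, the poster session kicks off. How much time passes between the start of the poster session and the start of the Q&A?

10 minutes

Lunch starts at 1:40 PM − 68 min = 12:32 PM.
The workshop starts at 12:32 PM − 170 min = 9:42 AM.
The Q&A starts at 9:42 AM + 248 min = 1:50 PM.
From 1:40 PM to 1:50 PM is 10 minutes.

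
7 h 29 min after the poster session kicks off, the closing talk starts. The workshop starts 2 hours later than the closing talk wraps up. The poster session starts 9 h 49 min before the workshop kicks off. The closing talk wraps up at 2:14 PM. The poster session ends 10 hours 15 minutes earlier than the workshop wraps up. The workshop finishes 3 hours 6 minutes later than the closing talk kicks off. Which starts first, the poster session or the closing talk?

The workshop starts at 2:14 PM + 120 min = 4:14 PM.
The poster session starts at 4:14 PM − 589 min = 6:25 AM.
The closing talk starts at 6:25 AM + 449 min = 1:54 PM.
The poster session starts at 6:25 AM and the closing talk starts at 1:54 PM, so the poster session is first.

the poster session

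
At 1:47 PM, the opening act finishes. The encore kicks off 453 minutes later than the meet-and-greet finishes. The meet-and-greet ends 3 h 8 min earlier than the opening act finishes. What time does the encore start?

The meet-and-greet ends at 1:47 PM − 188 min = 10:39 AM.
The encore starts at 10:39 AM + 453 min = 6:12 PM.

6:12 PM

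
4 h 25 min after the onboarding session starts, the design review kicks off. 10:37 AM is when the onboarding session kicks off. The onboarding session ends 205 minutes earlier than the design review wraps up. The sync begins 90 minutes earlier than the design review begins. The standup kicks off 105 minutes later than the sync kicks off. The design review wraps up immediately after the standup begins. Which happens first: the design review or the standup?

the design review

The design review starts at 10:37 AM + 265 min = 3:02 PM.
The sync starts at 3:02 PM − 90 min = 1:32 PM.
The standup starts at 1:32 PM + 105 min = 3:17 PM.
The design review starts at 3:02 PM and the standup starts at 3:17 PM, so the design review is first.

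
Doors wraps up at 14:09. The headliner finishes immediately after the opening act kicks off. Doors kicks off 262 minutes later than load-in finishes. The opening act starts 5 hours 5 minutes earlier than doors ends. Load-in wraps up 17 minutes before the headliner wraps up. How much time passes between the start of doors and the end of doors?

1 hour

The opening act starts at 14:09 − 305 min = 09:04.
So the headliner ends at 09:04.
Load-in ends at 09:04 − 17 min = 08:47.
Doors starts at 08:47 + 262 min = 13:09.
From 13:09 to 14:09 is 1 hour.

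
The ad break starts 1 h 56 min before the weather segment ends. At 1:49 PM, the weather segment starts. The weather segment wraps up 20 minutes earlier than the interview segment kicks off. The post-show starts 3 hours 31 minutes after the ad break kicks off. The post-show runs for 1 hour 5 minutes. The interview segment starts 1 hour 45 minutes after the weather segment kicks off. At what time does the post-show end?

5:54 PM

The interview segment starts at 1:49 PM + 105 min = 3:34 PM.
The weather segment ends at 3:34 PM − 20 min = 3:14 PM.
The ad break starts at 3:14 PM − 116 min = 1:18 PM.
The post-show starts at 1:18 PM + 211 min = 4:49 PM.
The post-show ends at 4:49 PM + 65 min = 5:54 PM.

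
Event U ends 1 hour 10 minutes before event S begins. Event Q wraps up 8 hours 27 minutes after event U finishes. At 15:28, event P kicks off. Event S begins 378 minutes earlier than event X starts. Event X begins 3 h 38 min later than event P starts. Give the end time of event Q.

Event X starts at 15:28 + 218 min = 19:06.
Event S starts at 19:06 − 378 min = 12:48.
Event U ends at 12:48 − 70 min = 11:38.
Event Q ends at 11:38 + 507 min = 20:05.

20:05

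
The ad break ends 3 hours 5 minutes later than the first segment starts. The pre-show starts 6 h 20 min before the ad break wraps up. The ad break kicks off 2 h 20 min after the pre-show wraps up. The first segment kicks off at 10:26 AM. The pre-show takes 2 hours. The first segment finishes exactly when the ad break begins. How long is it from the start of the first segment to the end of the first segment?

1 hour 5 minutes

The ad break ends at 10:26 AM + 185 min = 1:31 PM.
The pre-show starts at 1:31 PM − 380 min = 7:11 AM.
The pre-show ends at 7:11 AM + 120 min = 9:11 AM.
The ad break starts at 9:11 AM + 140 min = 11:31 AM.
So the first segment ends at 11:31 AM.
From 10:26 AM to 11:31 AM is 1 hour 5 minutes.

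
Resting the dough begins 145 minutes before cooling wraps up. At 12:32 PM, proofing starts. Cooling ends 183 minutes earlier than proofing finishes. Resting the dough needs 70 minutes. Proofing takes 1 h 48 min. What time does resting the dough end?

Proofing ends at 12:32 PM + 108 min = 2:20 PM.
Cooling ends at 2:20 PM − 183 min = 11:17 AM.
Resting the dough starts at 11:17 AM − 145 min = 8:52 AM.
Resting the dough ends at 8:52 AM + 70 min = 10:02 AM.

10:02 AM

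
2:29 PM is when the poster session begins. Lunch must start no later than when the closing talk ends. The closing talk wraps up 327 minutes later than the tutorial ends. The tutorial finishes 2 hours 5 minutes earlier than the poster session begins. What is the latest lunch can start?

5:51 PM

The tutorial ends at 2:29 PM − 125 min = 12:24 PM.
The closing talk ends at 12:24 PM + 327 min = 5:51 PM.
Lunch is bounded by the closing talk, so the latest it can start is 5:51 PM.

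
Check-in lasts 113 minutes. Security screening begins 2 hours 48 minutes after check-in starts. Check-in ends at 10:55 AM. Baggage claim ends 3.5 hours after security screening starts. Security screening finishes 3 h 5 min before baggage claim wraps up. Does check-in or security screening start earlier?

check-in

Check-in starts at 10:55 AM − 113 min = 9:02 AM.
Security screening starts at 9:02 AM + 168 min = 11:50 AM.
Check-in starts at 9:02 AM and security screening starts at 11:50 AM, so check-in is first.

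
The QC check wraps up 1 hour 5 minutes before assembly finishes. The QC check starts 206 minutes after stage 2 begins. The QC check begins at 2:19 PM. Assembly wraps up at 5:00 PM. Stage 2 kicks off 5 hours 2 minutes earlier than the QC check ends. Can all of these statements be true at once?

The QC check ends at 5:00 PM − 65 min = 3:55 PM.
Stage 2 starts at 3:55 PM − 302 min = 10:53 AM.
The QC check starts at 10:53 AM + 206 min = 2:19 PM.
That matches the stated 2:19 PM, so the schedule is consistent.

Yes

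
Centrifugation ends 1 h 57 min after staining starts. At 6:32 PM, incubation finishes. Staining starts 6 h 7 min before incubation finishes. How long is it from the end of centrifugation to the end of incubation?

4 h 10 min

Staining starts at 6:32 PM − 367 min = 12:25 PM.
Centrifugation ends at 12:25 PM + 117 min = 2:22 PM.
From 2:22 PM to 6:32 PM is 4 h 10 min.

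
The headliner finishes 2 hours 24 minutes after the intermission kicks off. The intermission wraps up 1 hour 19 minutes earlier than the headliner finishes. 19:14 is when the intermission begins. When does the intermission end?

20:19

The headliner ends at 19:14 + 144 min = 21:38.
The intermission ends at 21:38 − 79 min = 20:19.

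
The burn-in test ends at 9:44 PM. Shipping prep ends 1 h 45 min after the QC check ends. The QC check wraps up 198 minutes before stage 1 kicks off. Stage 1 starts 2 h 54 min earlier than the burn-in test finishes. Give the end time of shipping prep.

5:17 PM

Stage 1 starts at 9:44 PM − 174 min = 6:50 PM.
The QC check ends at 6:50 PM − 198 min = 3:32 PM.
Shipping prep ends at 3:32 PM + 105 min = 5:17 PM.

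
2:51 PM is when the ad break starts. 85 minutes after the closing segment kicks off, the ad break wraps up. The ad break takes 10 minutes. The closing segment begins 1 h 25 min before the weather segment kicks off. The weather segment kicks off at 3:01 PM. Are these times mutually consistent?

Yes

The closing segment starts at 3:01 PM − 85 min = 1:36 PM.
The ad break ends at 1:36 PM + 85 min = 3:01 PM.
The ad break starts at 3:01 PM − 10 min = 2:51 PM.
That matches the stated 2:51 PM, so the schedule is consistent.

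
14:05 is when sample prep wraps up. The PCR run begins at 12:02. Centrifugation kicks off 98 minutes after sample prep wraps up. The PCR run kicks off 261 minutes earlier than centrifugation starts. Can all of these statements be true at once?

Centrifugation starts at 14:05 + 98 min = 15:43.
The PCR run starts at 15:43 − 261 min = 11:22.
But the PCR run is also said to start at 12:02 — a 40-minute conflict.

No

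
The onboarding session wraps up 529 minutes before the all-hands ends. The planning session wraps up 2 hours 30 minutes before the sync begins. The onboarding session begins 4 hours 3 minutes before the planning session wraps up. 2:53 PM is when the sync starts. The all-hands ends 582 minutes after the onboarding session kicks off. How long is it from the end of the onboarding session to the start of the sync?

340 minutes

The planning session ends at 2:53 PM − 150 min = 12:23 PM.
The onboarding session starts at 12:23 PM − 243 min = 8:20 AM.
The all-hands ends at 8:20 AM + 582 min = 6:02 PM.
The onboarding session ends at 6:02 PM − 529 min = 9:13 AM.
From 9:13 AM to 2:53 PM is 340 minutes.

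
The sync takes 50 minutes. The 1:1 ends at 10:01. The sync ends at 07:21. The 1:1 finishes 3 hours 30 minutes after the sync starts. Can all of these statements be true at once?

The sync starts at 07:21 − 50 min = 06:31.
The 1:1 ends at 06:31 + 210 min = 10:01.
That matches the stated 10:01, so the schedule is consistent.

Yes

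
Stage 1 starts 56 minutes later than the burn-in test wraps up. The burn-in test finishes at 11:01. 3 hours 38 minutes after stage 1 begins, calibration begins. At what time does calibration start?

Stage 1 starts at 11:01 + 56 min = 11:57.
Calibration starts at 11:57 + 218 min = 15:35.

15:35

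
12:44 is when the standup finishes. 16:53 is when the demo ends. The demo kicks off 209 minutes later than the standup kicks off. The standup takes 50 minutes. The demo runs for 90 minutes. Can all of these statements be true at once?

Yes

The standup starts at 12:44 − 50 min = 11:54.
The demo starts at 11:54 + 209 min = 15:23.
The demo ends at 15:23 + 90 min = 16:53.
That matches the stated 16:53, so the schedule is consistent.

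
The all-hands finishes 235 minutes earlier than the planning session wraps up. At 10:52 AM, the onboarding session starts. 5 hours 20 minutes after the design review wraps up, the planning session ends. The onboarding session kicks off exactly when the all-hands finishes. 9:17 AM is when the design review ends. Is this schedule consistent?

No

The planning session ends at 9:17 AM + 320 min = 2:37 PM.
The all-hands ends at 2:37 PM − 235 min = 10:42 AM.
So the onboarding session starts at 10:42 AM.
But the onboarding session is also said to start at 10:52 AM — a 10-minute conflict.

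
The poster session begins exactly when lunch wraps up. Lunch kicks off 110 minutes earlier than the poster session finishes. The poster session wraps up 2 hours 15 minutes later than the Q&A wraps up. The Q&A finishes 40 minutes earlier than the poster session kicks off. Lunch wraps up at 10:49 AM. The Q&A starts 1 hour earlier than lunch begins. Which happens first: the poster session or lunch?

The poster session starts at 10:49 AM.
The Q&A ends at 10:49 AM − 40 min = 10:09 AM.
The poster session ends at 10:09 AM + 135 min = 12:24 PM.
Lunch starts at 12:24 PM − 110 min = 10:34 AM.
The poster session starts at 10:49 AM and lunch starts at 10:34 AM, so lunch is first.

lunch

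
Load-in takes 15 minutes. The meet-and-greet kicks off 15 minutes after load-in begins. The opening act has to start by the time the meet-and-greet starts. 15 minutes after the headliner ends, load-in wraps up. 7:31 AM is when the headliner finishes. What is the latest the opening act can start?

Load-in ends at 7:31 AM + 15 min = 7:46 AM.
Load-in starts at 7:46 AM − 15 min = 7:31 AM.
The meet-and-greet starts at 7:31 AM + 15 min = 7:46 AM.
The opening act is bounded by the meet-and-greet, so the latest it can start is 7:46 AM.

7:46 AM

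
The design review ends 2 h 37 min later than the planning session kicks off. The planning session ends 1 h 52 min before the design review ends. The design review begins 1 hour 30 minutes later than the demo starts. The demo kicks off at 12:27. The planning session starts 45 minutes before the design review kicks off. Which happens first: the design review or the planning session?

The design review starts at 12:27 + 90 min = 13:57.
The planning session starts at 13:57 − 45 min = 13:12.
The design review starts at 13:57 and the planning session starts at 13:12, so the planning session is first.

the planning session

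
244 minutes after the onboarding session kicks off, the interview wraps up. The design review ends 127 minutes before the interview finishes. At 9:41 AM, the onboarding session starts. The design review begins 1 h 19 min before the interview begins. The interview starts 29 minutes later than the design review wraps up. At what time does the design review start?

10:48 AM

The interview ends at 9:41 AM + 244 min = 1:45 PM.
The design review ends at 1:45 PM − 127 min = 11:38 AM.
The interview starts at 11:38 AM + 29 min = 12:07 PM.
The design review starts at 12:07 PM − 79 min = 10:48 AM.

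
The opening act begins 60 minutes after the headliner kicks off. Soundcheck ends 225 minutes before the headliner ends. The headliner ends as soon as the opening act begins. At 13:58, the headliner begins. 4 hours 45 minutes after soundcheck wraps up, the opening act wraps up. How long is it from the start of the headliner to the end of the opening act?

The opening act starts at 13:58 + 60 min = 14:58.
So the headliner ends at 14:58.
Soundcheck ends at 14:58 − 225 min = 11:13.
The opening act ends at 11:13 + 285 min = 15:58.
From 13:58 to 15:58 is 120 minutes.

120 minutes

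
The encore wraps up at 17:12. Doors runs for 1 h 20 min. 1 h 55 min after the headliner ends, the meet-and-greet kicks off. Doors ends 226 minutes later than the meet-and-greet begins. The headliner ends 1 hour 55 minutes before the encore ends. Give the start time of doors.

19:38

The headliner ends at 17:12 − 115 min = 15:17.
The meet-and-greet starts at 15:17 + 115 min = 17:12.
Doors ends at 17:12 + 226 min = 20:58.
Doors starts at 20:58 − 80 min = 19:38.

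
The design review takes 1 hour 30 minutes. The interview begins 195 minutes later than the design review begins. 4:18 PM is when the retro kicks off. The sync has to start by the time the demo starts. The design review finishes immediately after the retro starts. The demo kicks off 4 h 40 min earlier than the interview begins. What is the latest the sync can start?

The design review ends at 4:18 PM.
The design review starts at 4:18 PM − 90 min = 2:48 PM.
The interview starts at 2:48 PM + 195 min = 6:03 PM.
The demo starts at 6:03 PM − 280 min = 1:23 PM.
The sync is bounded by the demo, so the latest it can start is 1:23 PM.

1:23 PM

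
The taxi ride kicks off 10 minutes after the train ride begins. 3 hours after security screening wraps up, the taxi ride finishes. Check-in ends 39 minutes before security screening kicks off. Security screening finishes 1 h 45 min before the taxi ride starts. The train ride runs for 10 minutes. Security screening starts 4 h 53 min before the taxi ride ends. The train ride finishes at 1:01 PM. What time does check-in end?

The train ride starts at 1:01 PM − 10 min = 12:51 PM.
The taxi ride starts at 12:51 PM + 10 min = 1:01 PM.
Security screening ends at 1:01 PM − 105 min = 11:16 AM.
The taxi ride ends at 11:16 AM + 180 min = 2:16 PM.
Security screening starts at 2:16 PM − 293 min = 9:23 AM.
Check-in ends at 9:23 AM − 39 min = 8:44 AM.

8:44 AM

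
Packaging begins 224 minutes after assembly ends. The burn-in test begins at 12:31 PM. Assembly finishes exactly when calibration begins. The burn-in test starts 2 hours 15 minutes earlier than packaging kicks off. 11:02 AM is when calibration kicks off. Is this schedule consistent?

Yes

Assembly ends at 11:02 AM.
Packaging starts at 11:02 AM + 224 min = 2:46 PM.
The burn-in test starts at 2:46 PM − 135 min = 12:31 PM.
That matches the stated 12:31 PM, so the schedule is consistent.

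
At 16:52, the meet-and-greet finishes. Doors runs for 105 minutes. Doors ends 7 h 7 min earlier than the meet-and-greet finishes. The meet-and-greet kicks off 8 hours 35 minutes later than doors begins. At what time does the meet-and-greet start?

16:35

Doors ends at 16:52 − 427 min = 09:45.
Doors starts at 09:45 − 105 min = 08:00.
The meet-and-greet starts at 08:00 + 515 min = 16:35.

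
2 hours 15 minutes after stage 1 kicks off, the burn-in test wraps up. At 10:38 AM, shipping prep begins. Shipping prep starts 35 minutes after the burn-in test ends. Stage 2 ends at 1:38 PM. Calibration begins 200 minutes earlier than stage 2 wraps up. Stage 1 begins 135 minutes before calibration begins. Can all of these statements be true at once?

Calibration starts at 1:38 PM − 200 min = 10:18 AM.
Stage 1 starts at 10:18 AM − 135 min = 8:03 AM.
The burn-in test ends at 8:03 AM + 135 min = 10:18 AM.
Shipping prep starts at 10:18 AM + 35 min = 10:53 AM.
But shipping prep is also said to start at 10:38 AM — a 15-minute conflict.

No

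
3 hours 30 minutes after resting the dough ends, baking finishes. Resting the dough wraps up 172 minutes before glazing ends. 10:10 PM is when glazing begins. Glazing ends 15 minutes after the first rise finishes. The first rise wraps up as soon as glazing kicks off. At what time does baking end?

The first rise ends at 10:10 PM.
Glazing ends at 10:10 PM + 15 min = 10:25 PM.
Resting the dough ends at 10:25 PM − 172 min = 7:33 PM.
Baking ends at 7:33 PM + 210 min = 11:03 PM.

11:03 PM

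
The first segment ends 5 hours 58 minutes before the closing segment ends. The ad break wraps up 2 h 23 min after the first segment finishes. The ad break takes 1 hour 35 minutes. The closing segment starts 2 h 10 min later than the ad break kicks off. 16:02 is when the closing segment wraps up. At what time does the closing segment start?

13:02

The first segment ends at 16:02 − 358 min = 10:04.
The ad break ends at 10:04 + 143 min = 12:27.
The ad break starts at 12:27 − 95 min = 10:52.
The closing segment starts at 10:52 + 130 min = 13:02.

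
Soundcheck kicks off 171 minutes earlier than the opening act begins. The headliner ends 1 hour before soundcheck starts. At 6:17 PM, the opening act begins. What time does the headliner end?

2:26 PM

Soundcheck starts at 6:17 PM − 171 min = 3:26 PM.
The headliner ends at 3:26 PM − 60 min = 2:26 PM.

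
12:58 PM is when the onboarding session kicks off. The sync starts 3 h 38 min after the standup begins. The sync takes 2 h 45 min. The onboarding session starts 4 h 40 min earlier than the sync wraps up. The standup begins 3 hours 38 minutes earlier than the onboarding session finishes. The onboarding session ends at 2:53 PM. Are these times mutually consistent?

The standup starts at 2:53 PM − 218 min = 11:15 AM.
The sync starts at 11:15 AM + 218 min = 2:53 PM.
The sync ends at 2:53 PM + 165 min = 5:38 PM.
The onboarding session starts at 5:38 PM − 280 min = 12:58 PM.
That matches the stated 12:58 PM, so the schedule is consistent.

Yes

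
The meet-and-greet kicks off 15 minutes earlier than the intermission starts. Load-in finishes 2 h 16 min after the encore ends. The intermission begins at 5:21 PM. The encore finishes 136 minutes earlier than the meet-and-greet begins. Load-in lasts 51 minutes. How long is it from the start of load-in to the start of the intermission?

The meet-and-greet starts at 5:21 PM − 15 min = 5:06 PM.
The encore ends at 5:06 PM − 136 min = 2:50 PM.
Load-in ends at 2:50 PM + 136 min = 5:06 PM.
Load-in starts at 5:06 PM − 51 min = 4:15 PM.
From 4:15 PM to 5:21 PM is 1 hour 6 minutes.

1 hour 6 minutes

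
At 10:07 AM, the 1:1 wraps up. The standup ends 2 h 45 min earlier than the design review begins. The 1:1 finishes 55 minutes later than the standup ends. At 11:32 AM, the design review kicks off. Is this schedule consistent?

The standup ends at 11:32 AM − 165 min = 8:47 AM.
The 1:1 ends at 8:47 AM + 55 min = 9:42 AM.
But the 1:1 is also said to end at 10:07 AM — a 25-minute conflict.

No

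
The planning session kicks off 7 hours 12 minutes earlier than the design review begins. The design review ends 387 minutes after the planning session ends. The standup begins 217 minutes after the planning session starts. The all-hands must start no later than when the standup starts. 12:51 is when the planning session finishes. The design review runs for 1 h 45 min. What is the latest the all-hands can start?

The design review ends at 12:51 + 387 min = 19:18.
The design review starts at 19:18 − 105 min = 17:33.
The planning session starts at 17:33 − 432 min = 10:21.
The standup starts at 10:21 + 217 min = 13:58.
The all-hands is bounded by the standup, so the latest it can start is 13:58.

13:58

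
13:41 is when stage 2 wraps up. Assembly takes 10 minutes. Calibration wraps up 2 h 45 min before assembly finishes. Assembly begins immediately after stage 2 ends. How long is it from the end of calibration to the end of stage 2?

155 minutes

Assembly starts at 13:41.
Assembly ends at 13:41 + 10 min = 13:51.
Calibration ends at 13:51 − 165 min = 11:06.
From 11:06 to 13:41 is 155 minutes.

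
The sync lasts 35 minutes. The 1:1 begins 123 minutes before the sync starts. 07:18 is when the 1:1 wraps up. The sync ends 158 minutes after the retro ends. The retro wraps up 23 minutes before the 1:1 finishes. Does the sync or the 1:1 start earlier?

The retro ends at 07:18 − 23 min = 06:55.
The sync ends at 06:55 + 158 min = 09:33.
The sync starts at 09:33 − 35 min = 08:58.
The 1:1 starts at 08:58 − 123 min = 06:55.
The sync starts at 08:58 and the 1:1 starts at 06:55, so the 1:1 is first.

the 1:1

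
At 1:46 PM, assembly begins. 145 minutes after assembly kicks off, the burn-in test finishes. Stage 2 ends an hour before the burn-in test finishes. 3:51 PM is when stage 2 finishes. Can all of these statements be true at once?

The burn-in test ends at 1:46 PM + 145 min = 4:11 PM.
Stage 2 ends at 4:11 PM − 60 min = 3:11 PM.
But stage 2 is also said to end at 3:51 PM — a 40-minute conflict.

No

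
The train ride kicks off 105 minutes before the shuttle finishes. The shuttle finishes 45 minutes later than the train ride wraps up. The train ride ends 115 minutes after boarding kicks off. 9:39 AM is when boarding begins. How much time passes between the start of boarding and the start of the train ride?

The train ride ends at 9:39 AM + 115 min = 11:34 AM.
The shuttle ends at 11:34 AM + 45 min = 12:19 PM.
The train ride starts at 12:19 PM − 105 min = 10:34 AM.
From 9:39 AM to 10:34 AM is 55 minutes.

55 minutes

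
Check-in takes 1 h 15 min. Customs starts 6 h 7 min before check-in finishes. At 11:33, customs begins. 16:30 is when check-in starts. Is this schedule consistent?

No

Check-in ends at 16:30 + 75 min = 17:45.
Customs starts at 17:45 − 367 min = 11:38.
But customs is also said to start at 11:33 — a 5-minute conflict.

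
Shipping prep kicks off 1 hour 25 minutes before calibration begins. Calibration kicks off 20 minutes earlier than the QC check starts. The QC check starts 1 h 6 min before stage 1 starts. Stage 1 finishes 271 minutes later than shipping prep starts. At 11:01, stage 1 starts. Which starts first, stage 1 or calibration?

The QC check starts at 11:01 − 66 min = 09:55.
Calibration starts at 09:55 − 20 min = 09:35.
Stage 1 starts at 11:01 and calibration starts at 09:35, so calibration is first.

calibration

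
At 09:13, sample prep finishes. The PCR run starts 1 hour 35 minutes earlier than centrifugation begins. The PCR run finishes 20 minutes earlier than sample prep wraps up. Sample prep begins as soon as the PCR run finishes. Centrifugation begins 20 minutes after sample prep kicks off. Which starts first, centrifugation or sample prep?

sample prep

The PCR run ends at 09:13 − 20 min = 08:53.
So sample prep starts at 08:53.
Centrifugation starts at 08:53 + 20 min = 09:13.
Centrifugation starts at 09:13 and sample prep starts at 08:53, so sample prep is first.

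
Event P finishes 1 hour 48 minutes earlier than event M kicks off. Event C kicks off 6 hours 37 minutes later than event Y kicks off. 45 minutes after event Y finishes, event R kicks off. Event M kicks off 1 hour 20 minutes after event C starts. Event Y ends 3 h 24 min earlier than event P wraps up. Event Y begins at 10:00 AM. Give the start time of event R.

Event C starts at 10:00 AM + 397 min = 4:37 PM.
Event M starts at 4:37 PM + 80 min = 5:57 PM.
Event P ends at 5:57 PM − 108 min = 4:09 PM.
Event Y ends at 4:09 PM − 204 min = 12:45 PM.
Event R starts at 12:45 PM + 45 min = 1:30 PM.

1:30 PM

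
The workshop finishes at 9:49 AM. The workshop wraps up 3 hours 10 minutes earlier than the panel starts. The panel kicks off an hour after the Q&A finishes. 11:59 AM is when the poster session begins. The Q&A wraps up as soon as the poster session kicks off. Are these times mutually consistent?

The Q&A ends at 11:59 AM.
The panel starts at 11:59 AM + 60 min = 12:59 PM.
The workshop ends at 12:59 PM − 190 min = 9:49 AM.
That matches the stated 9:49 AM, so the schedule is consistent.

Yes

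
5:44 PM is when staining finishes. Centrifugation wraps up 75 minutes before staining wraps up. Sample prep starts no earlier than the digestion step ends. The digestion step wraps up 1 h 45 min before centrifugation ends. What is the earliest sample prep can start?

2:44 PM

Centrifugation ends at 5:44 PM − 75 min = 4:29 PM.
The digestion step ends at 4:29 PM − 105 min = 2:44 PM.
Sample prep is bounded by the digestion step, so the earliest it can start is 2:44 PM.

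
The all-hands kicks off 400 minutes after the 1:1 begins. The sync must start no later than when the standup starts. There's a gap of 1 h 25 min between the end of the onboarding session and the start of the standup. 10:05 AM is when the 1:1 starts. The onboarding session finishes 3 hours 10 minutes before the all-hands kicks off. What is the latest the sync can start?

3:00 PM

The all-hands starts at 10:05 AM + 400 min = 4:45 PM.
The onboarding session ends at 4:45 PM − 190 min = 1:35 PM.
The standup starts at 1:35 PM + 85 min = 3:00 PM.
The sync is bounded by the standup, so the latest it can start is 3:00 PM.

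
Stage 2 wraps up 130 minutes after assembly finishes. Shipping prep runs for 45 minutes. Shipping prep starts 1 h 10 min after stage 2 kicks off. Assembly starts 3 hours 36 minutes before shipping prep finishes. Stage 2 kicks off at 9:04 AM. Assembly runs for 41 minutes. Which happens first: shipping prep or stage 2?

stage 2

Shipping prep starts at 9:04 AM + 70 min = 10:14 AM.
Shipping prep starts at 10:14 AM and stage 2 starts at 9:04 AM, so stage 2 is first.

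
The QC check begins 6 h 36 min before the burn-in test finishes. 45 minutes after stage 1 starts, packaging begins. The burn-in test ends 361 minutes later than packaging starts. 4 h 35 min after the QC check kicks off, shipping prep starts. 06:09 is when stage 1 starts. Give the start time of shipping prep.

10:54

Packaging starts at 06:09 + 45 min = 06:54.
The burn-in test ends at 06:54 + 361 min = 12:55.
The QC check starts at 12:55 − 396 min = 06:19.
Shipping prep starts at 06:19 + 275 min = 10:54.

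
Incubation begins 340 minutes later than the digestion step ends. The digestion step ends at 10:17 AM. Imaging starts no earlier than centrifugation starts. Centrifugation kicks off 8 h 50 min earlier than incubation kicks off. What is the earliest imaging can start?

Incubation starts at 10:17 AM + 340 min = 3:57 PM.
Centrifugation starts at 3:57 PM − 530 min = 7:07 AM.
Imaging is bounded by centrifugation, so the earliest it can start is 7:07 AM.

7:07 AM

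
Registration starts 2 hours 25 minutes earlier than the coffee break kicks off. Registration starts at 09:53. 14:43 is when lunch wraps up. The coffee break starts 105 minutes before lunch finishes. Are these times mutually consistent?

No

The coffee break starts at 14:43 − 105 min = 12:58.
Registration starts at 12:58 − 145 min = 10:33.
But registration is also said to start at 09:53 — a 40-minute conflict.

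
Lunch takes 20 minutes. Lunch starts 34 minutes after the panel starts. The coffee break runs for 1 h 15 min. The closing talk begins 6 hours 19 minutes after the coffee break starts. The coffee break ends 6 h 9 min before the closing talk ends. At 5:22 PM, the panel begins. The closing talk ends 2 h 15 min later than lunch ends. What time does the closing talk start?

7:26 PM

Lunch starts at 5:22 PM + 34 min = 5:56 PM.
Lunch ends at 5:56 PM + 20 min = 6:16 PM.
The closing talk ends at 6:16 PM + 135 min = 8:31 PM.
The coffee break ends at 8:31 PM − 369 min = 2:22 PM.
The coffee break starts at 2:22 PM − 75 min = 1:07 PM.
The closing talk starts at 1:07 PM + 379 min = 7:26 PM.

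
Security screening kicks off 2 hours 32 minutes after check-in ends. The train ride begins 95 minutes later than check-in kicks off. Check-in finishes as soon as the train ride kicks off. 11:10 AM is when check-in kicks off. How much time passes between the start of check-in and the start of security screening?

4 hours 7 minutes

The train ride starts at 11:10 AM + 95 min = 12:45 PM.
So check-in ends at 12:45 PM.
Security screening starts at 12:45 PM + 152 min = 3:17 PM.
From 11:10 AM to 3:17 PM is 4 hours 7 minutes.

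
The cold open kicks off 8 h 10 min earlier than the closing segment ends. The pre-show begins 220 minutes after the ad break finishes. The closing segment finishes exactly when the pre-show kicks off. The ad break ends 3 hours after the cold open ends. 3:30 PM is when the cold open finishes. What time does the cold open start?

2:00 PM

The ad break ends at 3:30 PM + 180 min = 6:30 PM.
The pre-show starts at 6:30 PM + 220 min = 10:10 PM.
So the closing segment ends at 10:10 PM.
The cold open starts at 10:10 PM − 490 min = 2:00 PM.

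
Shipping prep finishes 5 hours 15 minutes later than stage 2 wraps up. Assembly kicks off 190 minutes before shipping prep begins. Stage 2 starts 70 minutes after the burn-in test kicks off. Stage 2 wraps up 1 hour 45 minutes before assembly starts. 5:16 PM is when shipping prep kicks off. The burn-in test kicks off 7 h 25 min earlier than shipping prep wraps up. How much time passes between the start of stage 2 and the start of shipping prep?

5 h 55 min

Assembly starts at 5:16 PM − 190 min = 2:06 PM.
Stage 2 ends at 2:06 PM − 105 min = 12:21 PM.
Shipping prep ends at 12:21 PM + 315 min = 5:36 PM.
The burn-in test starts at 5:36 PM − 445 min = 10:11 AM.
Stage 2 starts at 10:11 AM + 70 min = 11:21 AM.
From 11:21 AM to 5:16 PM is 5 h 55 min.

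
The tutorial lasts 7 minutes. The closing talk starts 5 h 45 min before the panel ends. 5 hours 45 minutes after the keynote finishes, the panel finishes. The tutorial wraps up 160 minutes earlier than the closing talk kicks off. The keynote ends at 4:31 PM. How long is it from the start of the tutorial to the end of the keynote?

The panel ends at 4:31 PM + 345 min = 10:16 PM.
The closing talk starts at 10:16 PM − 345 min = 4:31 PM.
The tutorial ends at 4:31 PM − 160 min = 1:51 PM.
The tutorial starts at 1:51 PM − 7 min = 1:44 PM.
From 1:44 PM to 4:31 PM is 2 hours 47 minutes.

2 hours 47 minutes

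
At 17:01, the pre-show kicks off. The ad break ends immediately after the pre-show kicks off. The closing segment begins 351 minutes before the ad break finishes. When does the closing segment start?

The ad break ends at 17:01.
The closing segment starts at 17:01 − 351 min = 11:10.

11:10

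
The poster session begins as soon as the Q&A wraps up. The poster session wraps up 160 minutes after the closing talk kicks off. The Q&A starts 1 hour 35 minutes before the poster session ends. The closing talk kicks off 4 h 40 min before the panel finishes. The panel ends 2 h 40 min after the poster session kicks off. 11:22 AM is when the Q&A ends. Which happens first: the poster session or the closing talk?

the closing talk

The poster session starts at 11:22 AM.
The panel ends at 11:22 AM + 160 min = 2:02 PM.
The closing talk starts at 2:02 PM − 280 min = 9:22 AM.
The poster session starts at 11:22 AM and the closing talk starts at 9:22 AM, so the closing talk is first.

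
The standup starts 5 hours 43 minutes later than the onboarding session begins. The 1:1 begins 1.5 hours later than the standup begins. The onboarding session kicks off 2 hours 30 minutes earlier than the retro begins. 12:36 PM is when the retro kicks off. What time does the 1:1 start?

The onboarding session starts at 12:36 PM − 150 min = 10:06 AM.
The standup starts at 10:06 AM + 343 min = 3:49 PM.
The 1:1 starts at 3:49 PM + 90 min = 5:19 PM.

5:19 PM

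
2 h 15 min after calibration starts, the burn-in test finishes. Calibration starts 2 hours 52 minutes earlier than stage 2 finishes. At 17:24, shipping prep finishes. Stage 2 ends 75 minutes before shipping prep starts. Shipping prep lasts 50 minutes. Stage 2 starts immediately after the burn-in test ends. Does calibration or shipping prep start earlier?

Shipping prep starts at 17:24 − 50 min = 16:34.
Stage 2 ends at 16:34 − 75 min = 15:19.
Calibration starts at 15:19 − 172 min = 12:27.
Calibration starts at 12:27 and shipping prep starts at 16:34, so calibration is first.

calibration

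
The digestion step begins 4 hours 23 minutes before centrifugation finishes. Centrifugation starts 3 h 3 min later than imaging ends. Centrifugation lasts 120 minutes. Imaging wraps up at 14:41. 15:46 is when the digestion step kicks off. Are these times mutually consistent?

No

Centrifugation starts at 14:41 + 183 min = 17:44.
Centrifugation ends at 17:44 + 120 min = 19:44.
The digestion step starts at 19:44 − 263 min = 15:21.
But the digestion step is also said to start at 15:46 — a 25-minute conflict.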